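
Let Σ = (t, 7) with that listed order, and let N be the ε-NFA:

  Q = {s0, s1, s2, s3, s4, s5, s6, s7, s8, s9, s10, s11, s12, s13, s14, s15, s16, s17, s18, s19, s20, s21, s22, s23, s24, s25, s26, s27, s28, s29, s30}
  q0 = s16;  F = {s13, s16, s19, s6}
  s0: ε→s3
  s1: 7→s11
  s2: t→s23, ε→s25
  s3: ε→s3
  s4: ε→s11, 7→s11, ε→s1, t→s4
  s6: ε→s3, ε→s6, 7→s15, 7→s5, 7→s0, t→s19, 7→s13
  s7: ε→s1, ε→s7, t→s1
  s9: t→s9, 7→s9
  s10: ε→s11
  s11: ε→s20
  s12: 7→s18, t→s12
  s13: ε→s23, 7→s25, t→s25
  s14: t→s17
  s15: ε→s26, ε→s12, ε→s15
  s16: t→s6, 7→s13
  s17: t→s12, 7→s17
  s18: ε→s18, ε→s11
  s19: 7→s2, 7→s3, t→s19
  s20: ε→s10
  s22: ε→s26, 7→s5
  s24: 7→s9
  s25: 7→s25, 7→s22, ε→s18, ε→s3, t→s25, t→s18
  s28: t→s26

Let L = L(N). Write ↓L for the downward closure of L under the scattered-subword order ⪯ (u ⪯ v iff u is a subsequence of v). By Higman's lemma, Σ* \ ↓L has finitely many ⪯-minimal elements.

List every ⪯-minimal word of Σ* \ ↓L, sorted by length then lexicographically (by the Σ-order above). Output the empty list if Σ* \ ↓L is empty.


Antichain: [7t, 77, tt7].

|Q|=31, |F|=4, |δ|=52 (21 ε).
min D↑ (5 st, q0=0, F={4}): 0:t→1,7→2 1:t→3,7→2 2:t→4,7→4 3:t→3,7→4 4:t→4,7→4 [Hopcroft].
'7t': run [18, 15, 11] end={s10,s11,s12,s18,s20,s22,s23,s25,s26,s3,s5} rej; 2/2 single-dels accept.
'77': |S_i|=[18, 15, 9] end={s10,s11,s18,s20,s22,s25,s26,s3,s5} rej; 2/2 single-dels accept.
'tt7': N↓-sim [18, 17, 13, 11] end={s10,s11,s18,s2,s20,s22,s23,s25,s26,s3,s5} — reject; 3/3 del acc.
3 minimals (antichain).


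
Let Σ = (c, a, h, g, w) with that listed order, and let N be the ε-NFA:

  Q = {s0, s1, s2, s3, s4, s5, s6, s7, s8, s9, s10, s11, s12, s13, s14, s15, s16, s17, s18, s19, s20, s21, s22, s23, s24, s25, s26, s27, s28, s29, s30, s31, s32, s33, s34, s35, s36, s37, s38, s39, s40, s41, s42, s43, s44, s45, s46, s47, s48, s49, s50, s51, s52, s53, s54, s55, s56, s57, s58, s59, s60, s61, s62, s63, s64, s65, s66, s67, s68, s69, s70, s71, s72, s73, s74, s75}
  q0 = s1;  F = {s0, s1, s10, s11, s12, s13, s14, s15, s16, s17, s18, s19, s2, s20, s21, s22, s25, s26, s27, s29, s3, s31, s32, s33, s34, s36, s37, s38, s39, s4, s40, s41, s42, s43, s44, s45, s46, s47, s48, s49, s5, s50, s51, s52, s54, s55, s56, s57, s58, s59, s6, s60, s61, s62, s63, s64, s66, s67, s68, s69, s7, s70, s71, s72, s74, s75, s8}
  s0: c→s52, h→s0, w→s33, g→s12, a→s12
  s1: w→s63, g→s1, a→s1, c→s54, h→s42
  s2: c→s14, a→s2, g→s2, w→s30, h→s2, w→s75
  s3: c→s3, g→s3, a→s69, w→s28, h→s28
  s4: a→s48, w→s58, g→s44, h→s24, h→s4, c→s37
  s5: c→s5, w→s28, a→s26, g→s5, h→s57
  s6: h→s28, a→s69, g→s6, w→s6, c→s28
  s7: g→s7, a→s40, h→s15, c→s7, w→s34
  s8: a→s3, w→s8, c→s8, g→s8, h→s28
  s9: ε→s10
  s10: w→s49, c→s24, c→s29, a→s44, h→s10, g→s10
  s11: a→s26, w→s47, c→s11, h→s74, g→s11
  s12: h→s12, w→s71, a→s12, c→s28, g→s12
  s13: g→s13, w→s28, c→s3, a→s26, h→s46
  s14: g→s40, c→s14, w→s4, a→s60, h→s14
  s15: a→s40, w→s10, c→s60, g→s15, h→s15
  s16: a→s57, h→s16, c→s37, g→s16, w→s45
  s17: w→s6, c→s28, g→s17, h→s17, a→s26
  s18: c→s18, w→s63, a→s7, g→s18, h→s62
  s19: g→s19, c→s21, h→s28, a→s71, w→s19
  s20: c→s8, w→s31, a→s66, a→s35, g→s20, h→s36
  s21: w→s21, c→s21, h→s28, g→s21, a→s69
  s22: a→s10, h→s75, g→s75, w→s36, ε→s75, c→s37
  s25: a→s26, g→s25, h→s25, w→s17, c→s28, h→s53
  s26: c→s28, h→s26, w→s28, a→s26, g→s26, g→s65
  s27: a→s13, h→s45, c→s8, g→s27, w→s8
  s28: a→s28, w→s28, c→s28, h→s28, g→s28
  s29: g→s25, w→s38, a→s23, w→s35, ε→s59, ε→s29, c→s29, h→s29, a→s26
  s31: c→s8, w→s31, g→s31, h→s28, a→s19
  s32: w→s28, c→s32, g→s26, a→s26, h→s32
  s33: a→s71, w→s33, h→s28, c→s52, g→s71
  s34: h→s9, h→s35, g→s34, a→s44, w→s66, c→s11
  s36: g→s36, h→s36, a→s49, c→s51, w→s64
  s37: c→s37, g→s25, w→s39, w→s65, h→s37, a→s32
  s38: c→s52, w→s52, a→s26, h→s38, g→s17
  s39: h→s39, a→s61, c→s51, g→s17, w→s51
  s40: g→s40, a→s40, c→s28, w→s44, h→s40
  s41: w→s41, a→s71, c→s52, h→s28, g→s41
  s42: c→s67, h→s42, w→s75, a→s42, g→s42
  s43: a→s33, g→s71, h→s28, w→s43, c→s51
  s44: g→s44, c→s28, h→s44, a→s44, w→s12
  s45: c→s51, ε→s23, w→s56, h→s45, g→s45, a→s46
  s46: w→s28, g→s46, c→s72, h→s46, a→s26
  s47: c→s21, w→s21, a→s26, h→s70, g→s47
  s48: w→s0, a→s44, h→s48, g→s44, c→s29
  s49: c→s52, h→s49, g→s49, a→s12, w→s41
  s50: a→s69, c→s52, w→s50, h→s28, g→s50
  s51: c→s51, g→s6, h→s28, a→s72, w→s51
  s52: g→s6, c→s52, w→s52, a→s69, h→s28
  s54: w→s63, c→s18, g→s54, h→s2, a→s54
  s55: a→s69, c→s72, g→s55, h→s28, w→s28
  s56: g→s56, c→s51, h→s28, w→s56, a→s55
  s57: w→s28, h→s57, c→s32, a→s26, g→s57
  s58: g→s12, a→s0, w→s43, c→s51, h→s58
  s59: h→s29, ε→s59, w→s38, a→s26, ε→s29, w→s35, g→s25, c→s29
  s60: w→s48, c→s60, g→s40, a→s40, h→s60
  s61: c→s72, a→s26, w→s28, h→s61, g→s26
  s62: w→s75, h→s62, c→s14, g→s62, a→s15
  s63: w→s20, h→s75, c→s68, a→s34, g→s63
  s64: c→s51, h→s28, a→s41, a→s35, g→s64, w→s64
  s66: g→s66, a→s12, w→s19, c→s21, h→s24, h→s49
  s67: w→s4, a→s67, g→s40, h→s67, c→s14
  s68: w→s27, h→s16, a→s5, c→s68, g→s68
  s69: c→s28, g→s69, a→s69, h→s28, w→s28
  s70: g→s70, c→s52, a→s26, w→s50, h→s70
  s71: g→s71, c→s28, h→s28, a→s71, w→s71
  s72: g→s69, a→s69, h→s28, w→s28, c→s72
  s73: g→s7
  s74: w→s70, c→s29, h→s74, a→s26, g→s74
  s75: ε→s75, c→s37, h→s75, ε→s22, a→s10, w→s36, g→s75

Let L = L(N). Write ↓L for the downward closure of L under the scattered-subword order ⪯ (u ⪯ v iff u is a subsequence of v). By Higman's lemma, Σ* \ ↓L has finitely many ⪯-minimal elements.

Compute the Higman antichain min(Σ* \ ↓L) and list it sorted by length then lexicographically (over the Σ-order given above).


Antichain: [hcgc, wcaw, waac, wwch, wwwh, ccaac].

|Q|=76, |F|=67, |δ|=363 (9 ε).
min D↑ (66 st, q0=0, F={29}): 0:c→1,a→0,h→2,g→0,w→3 1:c→4,a→1,h→5,g→1,w→3 2:c→6,a→2,h→2,g→2,w→7 3:c→8,a→9,h→7,g→3,w→10 4:c→4,a→11,h→12,g→4,w→3 5:c→13,a→5,h→5,g→5,w→7 6:c→13,a→6,h→6,g→14,w→15 7:c→16,a→17,h→7,g→7,w→18 8:c→8,a→19,h→20,g→8,w→21 9:c→22,a→23,h→17,g→9,w→24 10:c→25,a→24,h→18,g→10,w→26 11:c→11,a→14,h→27,g→11,w→9 12:c→13,a→27,h→12,g→12,w→7 13:c→13,a→28,h→13,g→14,w→15 14:c→29,a→14,h→14,g→14,w→23 15:c→16,a→30,h→15,g→23,w→31 16:c→16,a→32,h→16,g→33,w→34 17:c→35,a→23,h→17,g→17,w→36 18:c→37,a→36,h→18,g→18,w→38 19:c→19,a→39,h→40,g→19,w→29 20:c→16,a→40,h→20,g→20,w→41 21:c→25,a→42,h→41,g→21,w→25 22:c→22,a→39,h→43,g→22,w→44 23:c→29,a→23,h→23,g→23,w→45 24:c→46,a→45,h→36,g→24,w→47 25:c→25,a→48,h→29,g→25,w→25 26:c→25,a→47,h→29,g→26,w→26 27:c→28,a→14,h→27,g→27,w→17 28:c→28,a→14,h→28,g→14,w→30 29:c→29,a→29,h→29,g→29,w→29 30:c→35,a→23,h→30,g→23,w→49 31:c→37,a→49,h→31,g→45,w→50 32:c→32,a→39,h→32,g→39,w→29 33:c→29,a→39,h→33,g→33,w→51 34:c→37,a→52,h→34,g→51,w→37 35:c→35,a→39,h→35,g→33,w→53 36:c→54,a→45,h→36,g→36,w→55 37:c→37,a→56,h→29,g→57,w→37 38:c→37,a→55,h→29,g→38,w→38 39:c→29,a→39,h→39,g→39,w→29 40:c→32,a→39,h→40,g→40,w→29 41:c→37,a→58,h→41,g→41,w→59 42:c→48,a→39,h→58,g→42,w→29 43:c→35,a→39,h→43,g→43,w→60 44:c→46,a→39,h→60,g→44,w→46 45:c→29,a→45,h→45,g→45,w→61 46:c→46,a→62,h→29,g→46,w→46 47:c→46,a→61,h→29,g→47,w→47 48:c→48,a→62,h→29,g→48,w→29 49:c→54,a→45,h→49,g→45,w→63 50:c→37,a→63,h→29,g→61,w→50 51:c→29,a→39,h→51,g→51,w→57 52:c→56,a→39,h→52,g→39,w→29 53:c→54,a→39,h→53,g→51,w→54 54:c→54,a→62,h→29,g→57,w→54 55:c→54,a→61,h→29,g→55,w→55 56:c→56,a→62,h→29,g→62,w→29 57:c→29,a→62,h→29,g→57,w→57 58:c→56,a→39,h→58,g→58,w→29 59:c→37,a→64,h→29,g→59,w→59 60:c→54,a→39,h→60,g→60,w→65 61:c→29,a→61,h→29,g→61,w→61 62:c→29,a→62,h→29,g→62,w→29 63:c→54,a→61,h→29,g→61,w→63 64:c→56,a→62,h→29,g→64,w→29 65:c→54,a→62,h→29,g→65,w→65 (ε-aug+det+¬).
'hcgc': N↓-sim [75, 56, 34, 12, 1] end={s28} — reject; 4/4 del acc.
'wcaw': N↓-sim [75, 63, 39, 14, 1] end={s28} rej; 4/4 single-dels accept.
'waac': run [75, 63, 43, 8, 1] end={s28} — reject; 4/4 deletions ∈↓L.
'wwch': |S_i|=[75, 63, 41, 9, 1] end={s28} ∉↓L; 4/4 deletions ∈↓L.
'wwwh': run [75, 63, 41, 20, 1] end={s28} — reject; 4/4 del acc.
'ccaac': |S_i|=[75, 73, 69, 47, 9, 1] end={s28} — reject; 5/5 single-dels accept.
6 words, ⪯-incomp.


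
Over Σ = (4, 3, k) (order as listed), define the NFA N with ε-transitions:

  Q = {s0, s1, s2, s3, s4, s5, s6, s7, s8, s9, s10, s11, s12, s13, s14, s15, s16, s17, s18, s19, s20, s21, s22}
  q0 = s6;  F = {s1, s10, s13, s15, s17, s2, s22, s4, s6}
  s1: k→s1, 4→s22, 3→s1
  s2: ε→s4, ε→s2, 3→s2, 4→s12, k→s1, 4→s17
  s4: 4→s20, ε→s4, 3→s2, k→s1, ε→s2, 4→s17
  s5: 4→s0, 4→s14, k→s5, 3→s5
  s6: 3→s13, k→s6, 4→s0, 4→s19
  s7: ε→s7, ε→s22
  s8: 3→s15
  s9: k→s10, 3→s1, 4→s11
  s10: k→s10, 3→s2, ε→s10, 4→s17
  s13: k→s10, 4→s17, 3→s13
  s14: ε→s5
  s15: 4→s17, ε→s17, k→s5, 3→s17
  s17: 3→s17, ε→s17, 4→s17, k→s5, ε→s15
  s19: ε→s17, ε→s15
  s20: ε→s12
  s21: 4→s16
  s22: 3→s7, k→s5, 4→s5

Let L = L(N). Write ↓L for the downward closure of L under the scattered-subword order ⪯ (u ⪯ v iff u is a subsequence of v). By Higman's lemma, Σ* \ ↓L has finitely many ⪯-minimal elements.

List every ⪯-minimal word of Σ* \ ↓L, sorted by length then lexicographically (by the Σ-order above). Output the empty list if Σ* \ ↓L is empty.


|Q|=23, |F|=9, |δ|=53 (14 ε).
min D↑ (8 st, q0=0, F={3}): 0:4→1,3→2,k→0 1:4→1,3→1,k→3 2:4→1,3→2,k→4 3:4→3,3→3,k→3 4:4→1,3→5,k→4 5:4→1,3→5,k→6 6:4→7,3→6,k→6 7:4→3,3→7,k→3 (ε-aug+det+¬).
'4k': N↓-sim [16, 10, 3] end={s0,s14,s5} — reject; 2/2 deletions ∈↓L.
'3k3k44': |S_i|=[16, 14, 13, 12, 6, 5, 3] end={s0,s14,s5} rej; 6/6 single-dels accept.
2 obstructions.

Antichain: [4k, 3k3k44].


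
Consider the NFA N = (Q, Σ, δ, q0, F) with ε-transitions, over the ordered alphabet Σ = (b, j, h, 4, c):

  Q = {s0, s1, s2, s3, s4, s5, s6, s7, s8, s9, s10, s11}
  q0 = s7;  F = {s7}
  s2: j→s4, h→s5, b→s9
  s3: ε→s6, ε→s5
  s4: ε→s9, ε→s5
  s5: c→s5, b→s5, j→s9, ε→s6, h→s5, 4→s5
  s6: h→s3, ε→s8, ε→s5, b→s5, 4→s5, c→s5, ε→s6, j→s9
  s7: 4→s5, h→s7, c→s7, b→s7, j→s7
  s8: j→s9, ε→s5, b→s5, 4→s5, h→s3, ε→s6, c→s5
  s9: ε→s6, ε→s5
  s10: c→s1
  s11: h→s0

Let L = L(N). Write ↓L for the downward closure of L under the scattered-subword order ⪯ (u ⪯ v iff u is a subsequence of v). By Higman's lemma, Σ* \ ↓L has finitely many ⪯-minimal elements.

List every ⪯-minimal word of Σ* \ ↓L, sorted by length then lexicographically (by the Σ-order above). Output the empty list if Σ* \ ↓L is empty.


|Q|=12, |F|=1, |δ|=37 (12 ε).
min D↑ (2 st, q0=0, F={1}): 0:b→0,j→0,h→0,4→1,c→0 1:b→1,j→1,h→1,4→1,c→1.
'4': |S_i|=[6, 5] end={s3,s5,s6,s8,s9} ∉↓L; 1/1 single-dels accept.
1 words, ⪯-incomp.

Antichain: [4].


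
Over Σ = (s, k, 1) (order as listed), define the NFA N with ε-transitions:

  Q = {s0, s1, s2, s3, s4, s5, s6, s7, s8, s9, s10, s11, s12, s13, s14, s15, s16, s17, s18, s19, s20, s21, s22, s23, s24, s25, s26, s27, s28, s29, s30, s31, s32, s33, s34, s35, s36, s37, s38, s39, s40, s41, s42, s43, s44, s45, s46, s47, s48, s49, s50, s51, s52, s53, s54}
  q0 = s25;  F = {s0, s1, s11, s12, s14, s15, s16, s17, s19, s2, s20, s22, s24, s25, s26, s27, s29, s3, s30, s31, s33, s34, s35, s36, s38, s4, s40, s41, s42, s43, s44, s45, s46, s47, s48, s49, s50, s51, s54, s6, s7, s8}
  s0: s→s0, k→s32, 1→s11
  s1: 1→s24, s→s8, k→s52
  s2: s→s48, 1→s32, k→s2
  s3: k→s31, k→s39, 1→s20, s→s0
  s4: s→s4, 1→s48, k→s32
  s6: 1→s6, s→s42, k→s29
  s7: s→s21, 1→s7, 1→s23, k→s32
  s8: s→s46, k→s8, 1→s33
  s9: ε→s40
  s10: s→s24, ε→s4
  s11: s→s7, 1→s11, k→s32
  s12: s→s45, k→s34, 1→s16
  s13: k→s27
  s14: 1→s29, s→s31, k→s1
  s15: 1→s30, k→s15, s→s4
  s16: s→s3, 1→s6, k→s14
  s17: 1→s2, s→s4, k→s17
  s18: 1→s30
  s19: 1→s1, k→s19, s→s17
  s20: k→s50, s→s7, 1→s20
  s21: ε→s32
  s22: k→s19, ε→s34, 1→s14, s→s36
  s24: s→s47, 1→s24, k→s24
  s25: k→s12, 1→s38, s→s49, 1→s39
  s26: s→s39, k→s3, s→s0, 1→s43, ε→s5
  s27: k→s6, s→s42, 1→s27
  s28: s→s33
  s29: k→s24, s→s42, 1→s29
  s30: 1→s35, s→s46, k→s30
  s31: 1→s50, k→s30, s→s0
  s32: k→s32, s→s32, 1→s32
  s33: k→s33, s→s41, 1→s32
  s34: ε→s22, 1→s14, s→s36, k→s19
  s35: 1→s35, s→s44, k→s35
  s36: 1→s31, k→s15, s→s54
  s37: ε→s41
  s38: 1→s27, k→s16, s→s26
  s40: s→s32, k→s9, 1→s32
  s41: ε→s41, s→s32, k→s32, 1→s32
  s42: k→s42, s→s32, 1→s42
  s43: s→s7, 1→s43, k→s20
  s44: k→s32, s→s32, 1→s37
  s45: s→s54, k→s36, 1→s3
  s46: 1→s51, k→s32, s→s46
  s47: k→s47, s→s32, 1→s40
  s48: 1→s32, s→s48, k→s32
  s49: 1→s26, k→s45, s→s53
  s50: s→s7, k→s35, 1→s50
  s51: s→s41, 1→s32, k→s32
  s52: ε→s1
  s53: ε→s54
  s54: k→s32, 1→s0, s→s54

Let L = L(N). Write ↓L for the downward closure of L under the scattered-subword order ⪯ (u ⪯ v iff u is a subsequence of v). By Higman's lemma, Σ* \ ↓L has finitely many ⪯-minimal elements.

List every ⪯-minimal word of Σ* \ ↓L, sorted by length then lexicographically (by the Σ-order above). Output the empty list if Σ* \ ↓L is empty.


|Q|=55, |F|=42, |δ|=147 (10 ε).
min D↑ (42 st, q0=0, F={10}): 0:s→1,k→2,1→3 1:s→4,k→5,1→6 2:s→5,k→7,1→8 3:s→6,k→8,1→9 4:s→4,k→10,1→11 5:s→4,k→12,1→13 6:s→11,k→13,1→14 7:s→12,k→15,1→16 8:s→13,k→16,1→17 9:s→18,k→17,1→9 10:s→10,k→10,1→10 11:s→11,k→10,1→19 12:s→4,k→20,1→21 13:s→11,k→21,1→22 14:s→23,k→22,1→14 15:s→24,k→15,1→25 16:s→21,k→25,1→26 17:s→18,k→26,1→17 18:s→10,k→18,1→18 19:s→23,k→10,1→19 20:s→27,k→20,1→28 21:s→11,k→28,1→29 22:s→23,k→29,1→22 23:s→10,k→10,1→23 24:s→27,k→24,1→30 25:s→31,k→25,1→32 26:s→18,k→32,1→26 27:s→27,k→10,1→33 28:s→34,k→28,1→35 29:s→23,k→35,1→29 30:s→33,k→30,1→10 31:s→34,k→31,1→36 32:s→37,k→32,1→32 33:s→33,k→10,1→10 34:s→34,k→10,1→38 35:s→39,k→35,1→35 36:s→40,k→36,1→10 37:s→10,k→37,1→41 38:s→40,k→10,1→10 39:s→10,k→10,1→40 40:s→10,k→10,1→10 41:s→10,k→41,1→10.
'ssk': |S_i|=[51, 37, 16, 1] end={s32} ∉↓L; 3/3 deletions ∈↓L.
'11ss': N↓-sim [51, 38, 22, 11, 2] end={s21,s32} ∉↓L; 4/4 deletions ∈↓L.
'kkks11': N↓-sim [51, 43, 37, 23, 15, 9, 1] end={s32} ∉↓L; 6/6 deletions ∈↓L.
3 words, ⪯-incomp.

min(Σ*\↓L) = [ssk, 11ss, kkks11].


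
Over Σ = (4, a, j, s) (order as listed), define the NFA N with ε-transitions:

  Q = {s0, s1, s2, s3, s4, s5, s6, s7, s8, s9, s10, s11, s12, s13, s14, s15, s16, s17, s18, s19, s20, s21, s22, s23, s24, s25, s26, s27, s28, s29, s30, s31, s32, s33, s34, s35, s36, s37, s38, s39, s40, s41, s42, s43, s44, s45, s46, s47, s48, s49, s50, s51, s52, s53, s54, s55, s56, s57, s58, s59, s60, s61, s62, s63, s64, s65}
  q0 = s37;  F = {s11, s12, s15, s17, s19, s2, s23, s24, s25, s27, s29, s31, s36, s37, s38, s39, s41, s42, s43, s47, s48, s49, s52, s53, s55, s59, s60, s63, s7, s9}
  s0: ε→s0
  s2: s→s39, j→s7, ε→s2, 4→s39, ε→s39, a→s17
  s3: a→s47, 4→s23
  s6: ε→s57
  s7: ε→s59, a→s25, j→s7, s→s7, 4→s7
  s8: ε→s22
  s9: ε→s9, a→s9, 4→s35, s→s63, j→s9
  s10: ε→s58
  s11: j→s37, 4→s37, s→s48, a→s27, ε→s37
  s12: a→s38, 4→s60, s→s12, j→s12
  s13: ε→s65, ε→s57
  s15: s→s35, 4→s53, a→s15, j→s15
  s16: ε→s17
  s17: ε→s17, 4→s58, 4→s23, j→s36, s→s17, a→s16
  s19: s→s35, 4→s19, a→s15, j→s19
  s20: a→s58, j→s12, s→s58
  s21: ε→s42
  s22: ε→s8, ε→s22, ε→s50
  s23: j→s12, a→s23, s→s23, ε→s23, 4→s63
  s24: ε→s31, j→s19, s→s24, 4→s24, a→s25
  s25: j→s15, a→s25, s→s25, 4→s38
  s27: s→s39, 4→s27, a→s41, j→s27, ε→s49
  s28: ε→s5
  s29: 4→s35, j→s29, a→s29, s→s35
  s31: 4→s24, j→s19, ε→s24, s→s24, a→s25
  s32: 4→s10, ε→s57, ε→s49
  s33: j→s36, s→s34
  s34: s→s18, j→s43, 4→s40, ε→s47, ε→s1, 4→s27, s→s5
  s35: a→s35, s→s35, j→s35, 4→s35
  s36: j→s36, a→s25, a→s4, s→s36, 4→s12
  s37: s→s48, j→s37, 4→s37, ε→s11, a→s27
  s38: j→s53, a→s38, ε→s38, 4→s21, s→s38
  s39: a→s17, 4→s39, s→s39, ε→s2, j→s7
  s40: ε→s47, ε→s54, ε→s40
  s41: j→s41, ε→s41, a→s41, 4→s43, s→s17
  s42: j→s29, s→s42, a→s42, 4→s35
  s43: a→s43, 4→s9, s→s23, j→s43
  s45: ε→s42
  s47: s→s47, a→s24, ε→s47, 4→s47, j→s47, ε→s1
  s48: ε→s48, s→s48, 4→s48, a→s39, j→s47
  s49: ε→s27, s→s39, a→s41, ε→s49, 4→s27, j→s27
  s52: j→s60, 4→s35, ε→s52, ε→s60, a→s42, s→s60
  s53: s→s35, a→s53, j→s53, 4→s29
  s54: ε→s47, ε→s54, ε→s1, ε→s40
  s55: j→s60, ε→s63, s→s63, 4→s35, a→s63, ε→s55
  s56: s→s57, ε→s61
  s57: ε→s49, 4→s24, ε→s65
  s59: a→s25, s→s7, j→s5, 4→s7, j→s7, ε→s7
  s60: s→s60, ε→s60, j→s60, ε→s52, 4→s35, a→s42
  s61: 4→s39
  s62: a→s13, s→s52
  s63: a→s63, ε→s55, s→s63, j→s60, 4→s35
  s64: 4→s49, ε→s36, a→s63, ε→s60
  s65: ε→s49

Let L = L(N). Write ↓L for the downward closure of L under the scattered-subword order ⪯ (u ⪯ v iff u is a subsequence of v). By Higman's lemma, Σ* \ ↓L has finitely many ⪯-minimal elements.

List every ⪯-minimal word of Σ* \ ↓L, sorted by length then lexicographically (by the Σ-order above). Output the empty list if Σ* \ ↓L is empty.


min(Σ*\↓L) = [aa444, sjajs].

|Q|=66, |F|=30, |δ|=204 (57 ε).
min D↑ (24 st, q0=0, F={15}): 0:4→0,a→1,j→0,s→2 1:4→1,a→3,j→1,s→4 2:4→2,a→4,j→5,s→2 3:4→6,a→3,j→3,s→7 4:4→4,a→7,j→8,s→4 5:4→5,a→9,j→5,s→5 6:4→10,a→6,j→6,s→11 7:4→11,a→7,j→12,s→7 8:4→8,a→13,j→8,s→8 9:4→9,a→13,j→14,s→9 10:4→15,a→10,j→10,s→16 11:4→16,a→11,j→17,s→11 12:4→17,a→13,j→12,s→12 13:4→18,a→13,j→19,s→13 14:4→14,a→19,j→14,s→15 15:4→15,a→15,j→15,s→15 16:4→15,a→16,j→20,s→16 17:4→20,a→18,j→17,s→17 18:4→21,a→18,j→22,s→18 19:4→22,a→19,j→19,s→15 20:4→15,a→21,j→20,s→20 21:4→15,a→21,j→23,s→21 22:4→23,a→22,j→22,s→15 23:4→15,a→23,j→23,s→15 [Hopcroft].
'aa444': run [37, 32, 22, 15, 9, 1] end={s35} ∉↓L; 5/5 del acc.
'sjajs': N↓-sim [37, 30, 21, 12, 5, 1] end={s35} — reject; 5/5 deletions ∈↓L.
2 words, ⪯-incomp.


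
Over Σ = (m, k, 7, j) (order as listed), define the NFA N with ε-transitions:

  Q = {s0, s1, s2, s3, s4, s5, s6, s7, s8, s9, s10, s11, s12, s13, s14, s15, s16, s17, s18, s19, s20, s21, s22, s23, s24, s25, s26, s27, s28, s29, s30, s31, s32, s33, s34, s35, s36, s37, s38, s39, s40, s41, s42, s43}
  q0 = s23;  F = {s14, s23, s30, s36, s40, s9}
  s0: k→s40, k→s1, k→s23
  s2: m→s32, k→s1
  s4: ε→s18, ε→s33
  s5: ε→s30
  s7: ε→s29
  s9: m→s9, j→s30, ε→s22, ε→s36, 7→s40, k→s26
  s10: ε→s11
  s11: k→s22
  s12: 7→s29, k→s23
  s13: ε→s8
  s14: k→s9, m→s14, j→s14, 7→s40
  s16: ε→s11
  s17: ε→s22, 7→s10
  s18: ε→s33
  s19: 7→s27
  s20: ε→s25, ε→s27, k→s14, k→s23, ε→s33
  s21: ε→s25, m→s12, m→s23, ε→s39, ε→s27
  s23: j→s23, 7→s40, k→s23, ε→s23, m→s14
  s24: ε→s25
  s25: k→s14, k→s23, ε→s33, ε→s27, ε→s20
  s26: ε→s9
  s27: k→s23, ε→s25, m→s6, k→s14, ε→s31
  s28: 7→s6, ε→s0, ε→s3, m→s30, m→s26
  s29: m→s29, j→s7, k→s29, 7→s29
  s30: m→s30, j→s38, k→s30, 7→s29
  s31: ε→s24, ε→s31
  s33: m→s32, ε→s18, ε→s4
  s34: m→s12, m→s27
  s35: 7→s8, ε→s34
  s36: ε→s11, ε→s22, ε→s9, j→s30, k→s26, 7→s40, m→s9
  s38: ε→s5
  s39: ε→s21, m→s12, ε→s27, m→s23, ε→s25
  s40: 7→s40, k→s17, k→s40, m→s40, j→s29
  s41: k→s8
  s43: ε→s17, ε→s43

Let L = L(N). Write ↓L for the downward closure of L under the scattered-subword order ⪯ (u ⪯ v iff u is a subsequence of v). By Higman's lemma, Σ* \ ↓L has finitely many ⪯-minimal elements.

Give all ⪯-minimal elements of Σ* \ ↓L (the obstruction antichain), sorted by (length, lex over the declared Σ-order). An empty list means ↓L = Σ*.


min(Σ*\↓L) = [7j, mkj7].

|Q|=44, |F|=6, |δ|=99 (41 ε).
min D↑ (6 st, q0=0, F={4}): 0:m→1,k→0,7→2,j→0 1:m→1,k→3,7→2,j→1 2:m→2,k→2,7→2,j→4 3:m→3,k→3,7→2,j→5 4:m→4,k→4,7→4,j→4 5:m→5,k→5,7→4,j→5 (ε-aug+det+¬).
'7j': |S_i|=[15, 7, 2] end={s29,s7} — reject; 2/2 del acc.
'mkj7': N↓-sim [15, 14, 13, 5, 2] end={s29,s7} — reject; 4/4 deletions ∈↓L.
2 words, ⪯-incomp.


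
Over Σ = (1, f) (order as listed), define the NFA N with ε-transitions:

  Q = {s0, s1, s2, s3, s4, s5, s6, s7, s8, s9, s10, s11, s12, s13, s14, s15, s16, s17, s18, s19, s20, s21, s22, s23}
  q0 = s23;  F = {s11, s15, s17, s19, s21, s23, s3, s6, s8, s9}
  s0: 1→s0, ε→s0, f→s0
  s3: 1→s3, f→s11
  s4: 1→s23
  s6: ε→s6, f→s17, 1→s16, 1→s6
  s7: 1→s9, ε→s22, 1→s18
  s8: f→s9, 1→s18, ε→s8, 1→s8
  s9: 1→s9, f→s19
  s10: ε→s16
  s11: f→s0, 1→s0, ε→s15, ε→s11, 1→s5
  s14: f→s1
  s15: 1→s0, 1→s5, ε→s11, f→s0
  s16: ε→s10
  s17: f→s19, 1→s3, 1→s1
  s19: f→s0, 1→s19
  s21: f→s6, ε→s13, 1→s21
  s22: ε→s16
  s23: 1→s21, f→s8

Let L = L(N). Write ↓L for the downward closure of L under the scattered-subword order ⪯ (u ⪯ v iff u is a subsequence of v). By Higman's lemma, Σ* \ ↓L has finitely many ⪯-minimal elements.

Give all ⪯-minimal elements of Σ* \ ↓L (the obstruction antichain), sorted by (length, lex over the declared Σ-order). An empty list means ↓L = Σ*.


Antichain: [ffff, 1ff1f1].

|Q|=24, |F|=10, |δ|=42 (11 ε).
min D↑ (10 st, q0=0, F={8}): 0:1→1,f→2 1:1→1,f→3 2:1→2,f→4 3:1→3,f→5 4:1→4,f→6 5:1→7,f→6 6:1→6,f→8 7:1→7,f→9 8:1→8,f→8 9:1→8,f→8 (ε-aug+det+¬).
'ffff': N↓-sim [17, 14, 9, 5, 1] end={s0} — reject; 4/4 single-dels accept.
'1ff1f1': N↓-sim [17, 16, 12, 8, 7, 4, 2] end={s0,s5} rej; 6/6 del acc.
2 minimals (antichain).


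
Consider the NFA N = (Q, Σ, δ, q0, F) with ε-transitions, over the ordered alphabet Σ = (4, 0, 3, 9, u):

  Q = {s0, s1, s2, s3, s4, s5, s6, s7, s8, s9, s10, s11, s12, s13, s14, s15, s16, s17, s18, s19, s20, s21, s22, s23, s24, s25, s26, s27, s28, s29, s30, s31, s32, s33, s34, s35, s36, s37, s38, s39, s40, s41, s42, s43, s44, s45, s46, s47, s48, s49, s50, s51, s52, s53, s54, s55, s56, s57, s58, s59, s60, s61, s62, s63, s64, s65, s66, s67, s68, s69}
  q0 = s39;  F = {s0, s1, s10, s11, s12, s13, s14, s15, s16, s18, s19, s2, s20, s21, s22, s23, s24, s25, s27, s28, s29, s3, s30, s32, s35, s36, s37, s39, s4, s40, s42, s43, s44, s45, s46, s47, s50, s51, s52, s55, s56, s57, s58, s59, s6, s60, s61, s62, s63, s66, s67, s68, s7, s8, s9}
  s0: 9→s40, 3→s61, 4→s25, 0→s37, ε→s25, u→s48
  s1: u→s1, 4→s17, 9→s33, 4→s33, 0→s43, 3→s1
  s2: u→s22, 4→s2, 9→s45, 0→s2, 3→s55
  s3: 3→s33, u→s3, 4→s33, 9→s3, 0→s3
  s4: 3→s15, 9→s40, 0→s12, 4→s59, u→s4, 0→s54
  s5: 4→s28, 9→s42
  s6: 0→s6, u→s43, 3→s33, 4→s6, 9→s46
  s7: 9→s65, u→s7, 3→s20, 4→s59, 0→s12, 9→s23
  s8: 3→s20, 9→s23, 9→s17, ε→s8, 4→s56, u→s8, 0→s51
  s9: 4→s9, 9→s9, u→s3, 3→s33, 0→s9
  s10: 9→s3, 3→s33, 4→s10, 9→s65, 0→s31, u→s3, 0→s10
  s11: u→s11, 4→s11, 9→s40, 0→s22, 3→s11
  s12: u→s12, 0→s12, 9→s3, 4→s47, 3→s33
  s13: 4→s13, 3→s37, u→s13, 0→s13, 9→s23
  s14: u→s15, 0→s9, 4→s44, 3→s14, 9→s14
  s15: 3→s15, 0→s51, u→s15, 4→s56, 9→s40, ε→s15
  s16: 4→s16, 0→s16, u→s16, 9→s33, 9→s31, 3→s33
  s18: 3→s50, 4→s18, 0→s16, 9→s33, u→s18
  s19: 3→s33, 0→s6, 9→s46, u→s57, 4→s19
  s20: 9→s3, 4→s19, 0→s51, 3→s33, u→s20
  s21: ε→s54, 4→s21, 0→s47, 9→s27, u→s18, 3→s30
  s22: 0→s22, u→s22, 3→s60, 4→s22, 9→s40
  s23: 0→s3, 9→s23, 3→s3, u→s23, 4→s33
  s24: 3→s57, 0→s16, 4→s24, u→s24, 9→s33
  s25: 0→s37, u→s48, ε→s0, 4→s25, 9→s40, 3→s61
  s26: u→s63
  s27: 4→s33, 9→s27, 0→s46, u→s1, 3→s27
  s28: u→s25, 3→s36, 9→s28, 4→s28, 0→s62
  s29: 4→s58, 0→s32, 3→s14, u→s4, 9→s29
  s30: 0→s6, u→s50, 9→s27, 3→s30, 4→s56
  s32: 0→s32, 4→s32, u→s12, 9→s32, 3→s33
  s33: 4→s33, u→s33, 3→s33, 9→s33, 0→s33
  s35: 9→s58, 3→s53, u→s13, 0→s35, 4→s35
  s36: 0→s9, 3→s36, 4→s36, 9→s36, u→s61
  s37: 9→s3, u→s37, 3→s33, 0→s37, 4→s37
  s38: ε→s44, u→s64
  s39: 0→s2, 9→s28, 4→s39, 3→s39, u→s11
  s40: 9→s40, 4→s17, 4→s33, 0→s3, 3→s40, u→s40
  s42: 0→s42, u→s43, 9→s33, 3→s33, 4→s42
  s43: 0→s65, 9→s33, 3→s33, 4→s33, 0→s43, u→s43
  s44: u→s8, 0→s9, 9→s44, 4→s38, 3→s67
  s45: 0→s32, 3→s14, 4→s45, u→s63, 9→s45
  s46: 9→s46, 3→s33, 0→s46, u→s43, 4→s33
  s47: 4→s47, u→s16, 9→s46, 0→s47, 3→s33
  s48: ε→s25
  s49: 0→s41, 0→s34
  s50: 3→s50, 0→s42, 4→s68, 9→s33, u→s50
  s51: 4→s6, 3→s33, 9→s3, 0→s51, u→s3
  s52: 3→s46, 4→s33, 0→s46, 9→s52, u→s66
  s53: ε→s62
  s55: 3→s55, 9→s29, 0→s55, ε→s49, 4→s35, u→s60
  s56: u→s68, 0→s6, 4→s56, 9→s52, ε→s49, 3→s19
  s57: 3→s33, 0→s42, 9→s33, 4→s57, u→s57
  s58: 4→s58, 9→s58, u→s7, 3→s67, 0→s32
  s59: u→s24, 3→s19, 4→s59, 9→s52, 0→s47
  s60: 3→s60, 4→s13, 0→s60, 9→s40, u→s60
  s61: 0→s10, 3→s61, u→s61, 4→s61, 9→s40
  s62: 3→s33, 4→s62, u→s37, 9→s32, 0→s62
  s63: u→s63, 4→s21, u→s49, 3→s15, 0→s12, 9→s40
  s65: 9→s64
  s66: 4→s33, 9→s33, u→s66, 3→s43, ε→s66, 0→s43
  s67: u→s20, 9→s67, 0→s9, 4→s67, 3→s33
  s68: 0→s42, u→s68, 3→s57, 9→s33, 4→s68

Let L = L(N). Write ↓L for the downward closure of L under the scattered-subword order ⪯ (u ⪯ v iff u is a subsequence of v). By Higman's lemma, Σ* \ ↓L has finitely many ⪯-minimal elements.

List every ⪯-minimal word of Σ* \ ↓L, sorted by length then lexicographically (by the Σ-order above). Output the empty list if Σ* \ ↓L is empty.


Antichain: [903, u94, 03433, 930u4, 09u4u9].

|Q|=70, |F|=55, |δ|=308 (11 ε).
min D↑ (55 st, q0=0, F={17}): 0:4→0,0→1,3→0,9→2,u→3 1:4→1,0→1,3→4,9→5,u→6 2:4→2,0→7,3→8,9→2,u→9 3:4→3,0→6,3→3,9→10,u→3 4:4→11,0→4,3→4,9→12,u→13 5:4→5,0→14,3→15,9→5,u→16 6:4→6,0→6,3→13,9→10,u→6 7:4→7,0→7,3→17,9→14,u→18 8:4→8,0→19,3→8,9→8,u→20 9:4→9,0→18,3→20,9→10,u→9 10:4→17,0→21,3→10,9→10,u→10 11:4→11,0→11,3→7,9→22,u→23 12:4→22,0→14,3→15,9→12,u→24 13:4→23,0→13,3→13,9→10,u→13 14:4→14,0→14,3→17,9→14,u→25 15:4→26,0→19,3→15,9→15,u→27 16:4→28,0→25,3→27,9→10,u→16 17:4→17,0→17,3→17,9→17,u→17 18:4→18,0→18,3→17,9→21,u→18 19:4→19,0→19,3→17,9→19,u→21 20:4→20,0→29,3→20,9→10,u→20 21:4→17,0→21,3→17,9→21,u→21 22:4→22,0→14,3→30,9→22,u→31 23:4→23,0→23,3→18,9→32,u→23 24:4→33,0→25,3→27,9→10,u→24 25:4→34,0→25,3→17,9→21,u→25 26:4→26,0→19,3→30,9→26,u→35 27:4→36,0→37,3→27,9→10,u→27 28:4→28,0→34,3→38,9→39,u→40 29:4→29,0→29,3→17,9→21,u→21 30:4→30,0→19,3→17,9→30,u→41 31:4→33,0→25,3→41,9→32,u→31 32:4→17,0→21,3→21,9→32,u→32 33:4→33,0→34,3→42,9→43,u→44 34:4→34,0→34,3→17,9→45,u→46 35:4→36,0→37,3→41,9→32,u→35 36:4→36,0→47,3→42,9→43,u→48 37:4→47,0→37,3→17,9→21,u→21 38:4→36,0→47,3→38,9→39,u→49 39:4→17,0→45,3→39,9→39,u→50 40:4→40,0→46,3→49,9→17,u→40 41:4→42,0→37,3→17,9→21,u→41 42:4→42,0→47,3→17,9→45,u→51 43:4→17,0→45,3→45,9→43,u→52 44:4→44,0→46,3→51,9→17,u→44 45:4→17,0→45,3→17,9→45,u→53 46:4→46,0→46,3→17,9→17,u→46 47:4→47,0→47,3→17,9→45,u→53 48:4→48,0→54,3→51,9→17,u→48 49:4→48,0→54,3→49,9→17,u→49 50:4→17,0→53,3→50,9→17,u→50 51:4→51,0→54,3→17,9→17,u→51 52:4→17,0→53,3→53,9→17,u→52 53:4→17,0→53,3→17,9→17,u→53 54:4→54,0→54,3→17,9→17,u→53.
'903': |S_i|=[67, 58, 21, 1] end={s33} — reject; 3/3 single-dels accept.
'u94': |S_i|=[67, 50, 14, 2] end={s17,s33} — reject; 3/3 deletions ∈↓L.
'03433': run [67, 59, 52, 40, 22, 1] end={s33} — reject; 5/5 del acc.
'930u4': |S_i|=[67, 58, 37, 14, 5, 1] end={s33} ∉↓L; 5/5 del acc.
'09u4u9': |S_i|=[67, 59, 49, 40, 29, 15, 3] end={s31,s33,s64} — reject; 6/6 del acc.
5 minimals (antichain).


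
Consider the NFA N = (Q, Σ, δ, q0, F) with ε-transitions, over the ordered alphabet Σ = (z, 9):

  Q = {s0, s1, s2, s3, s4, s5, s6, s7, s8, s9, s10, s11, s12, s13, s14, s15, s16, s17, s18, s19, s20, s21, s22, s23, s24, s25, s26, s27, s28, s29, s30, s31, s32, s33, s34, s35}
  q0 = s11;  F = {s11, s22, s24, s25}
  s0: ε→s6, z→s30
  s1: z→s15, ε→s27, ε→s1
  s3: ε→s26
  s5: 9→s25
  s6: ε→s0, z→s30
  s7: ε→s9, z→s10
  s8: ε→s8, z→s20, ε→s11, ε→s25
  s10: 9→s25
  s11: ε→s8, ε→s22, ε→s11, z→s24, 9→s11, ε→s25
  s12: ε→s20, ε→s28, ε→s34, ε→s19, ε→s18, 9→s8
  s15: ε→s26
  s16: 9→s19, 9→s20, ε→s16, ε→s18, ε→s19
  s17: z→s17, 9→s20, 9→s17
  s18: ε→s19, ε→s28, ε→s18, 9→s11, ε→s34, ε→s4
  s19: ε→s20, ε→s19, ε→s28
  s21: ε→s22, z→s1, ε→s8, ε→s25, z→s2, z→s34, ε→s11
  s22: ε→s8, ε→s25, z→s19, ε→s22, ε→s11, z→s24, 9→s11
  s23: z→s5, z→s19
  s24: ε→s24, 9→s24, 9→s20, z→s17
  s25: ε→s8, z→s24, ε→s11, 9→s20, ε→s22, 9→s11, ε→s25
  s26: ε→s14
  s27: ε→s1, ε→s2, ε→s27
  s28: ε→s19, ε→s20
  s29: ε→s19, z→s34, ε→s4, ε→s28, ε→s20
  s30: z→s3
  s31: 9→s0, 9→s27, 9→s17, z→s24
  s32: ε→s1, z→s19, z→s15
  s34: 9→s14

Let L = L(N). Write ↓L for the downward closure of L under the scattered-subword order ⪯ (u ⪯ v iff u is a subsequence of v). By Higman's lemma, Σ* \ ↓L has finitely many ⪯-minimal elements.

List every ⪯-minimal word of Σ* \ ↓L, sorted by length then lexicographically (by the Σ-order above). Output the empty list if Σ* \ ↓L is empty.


min(Σ*\↓L) = [zz].

|Q|=36, |F|=4, |δ|=93 (54 ε).
min D↑ (3 st, q0=0, F={2}): 0:z→1,9→0 1:z→2,9→1 2:z→2,9→2.
'zz': N↓-sim [9, 5, 2] end={s17,s20} — reject; 2/2 single-dels accept.
1 words, ⪯-incomp.


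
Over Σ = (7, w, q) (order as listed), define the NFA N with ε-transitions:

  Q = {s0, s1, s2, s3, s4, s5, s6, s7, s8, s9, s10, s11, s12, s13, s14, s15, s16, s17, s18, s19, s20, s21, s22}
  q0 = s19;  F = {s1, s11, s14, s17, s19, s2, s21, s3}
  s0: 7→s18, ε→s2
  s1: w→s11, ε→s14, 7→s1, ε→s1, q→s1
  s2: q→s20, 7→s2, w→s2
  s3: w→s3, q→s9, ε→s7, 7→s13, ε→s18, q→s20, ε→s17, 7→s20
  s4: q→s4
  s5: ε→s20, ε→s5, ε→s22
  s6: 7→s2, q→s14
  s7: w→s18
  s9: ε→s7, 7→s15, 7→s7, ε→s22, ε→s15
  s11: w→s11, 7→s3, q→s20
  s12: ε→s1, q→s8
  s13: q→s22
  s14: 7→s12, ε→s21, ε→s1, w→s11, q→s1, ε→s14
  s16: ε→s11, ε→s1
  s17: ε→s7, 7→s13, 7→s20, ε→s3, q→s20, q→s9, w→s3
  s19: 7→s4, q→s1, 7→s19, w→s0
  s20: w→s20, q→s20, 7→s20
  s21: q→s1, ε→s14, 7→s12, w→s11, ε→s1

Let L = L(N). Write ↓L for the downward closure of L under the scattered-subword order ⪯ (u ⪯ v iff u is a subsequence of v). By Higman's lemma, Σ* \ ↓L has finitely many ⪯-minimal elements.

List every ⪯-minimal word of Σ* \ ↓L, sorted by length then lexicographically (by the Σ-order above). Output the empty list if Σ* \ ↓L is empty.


|Q|=23, |F|=8, |δ|=63 (22 ε).
min D↑ (6 st, q0=0, F={3}): 0:7→0,w→1,q→2 1:7→1,w→1,q→3 2:7→2,w→4,q→2 3:7→3,w→3,q→3 4:7→5,w→4,q→3 5:7→3,w→5,q→3 [Hopcroft].
'wq': N↓-sim [19, 12, 6] end={s15,s18,s20,s22,s7,s9} rej; 2/2 del acc.
'qw77': run [19, 16, 10, 9, 6] end={s13,s15,s18,s20,s22,s7} ∉↓L; 4/4 del acc.
2 minimals (antichain).

min(Σ*\↓L) = [wq, qw77].


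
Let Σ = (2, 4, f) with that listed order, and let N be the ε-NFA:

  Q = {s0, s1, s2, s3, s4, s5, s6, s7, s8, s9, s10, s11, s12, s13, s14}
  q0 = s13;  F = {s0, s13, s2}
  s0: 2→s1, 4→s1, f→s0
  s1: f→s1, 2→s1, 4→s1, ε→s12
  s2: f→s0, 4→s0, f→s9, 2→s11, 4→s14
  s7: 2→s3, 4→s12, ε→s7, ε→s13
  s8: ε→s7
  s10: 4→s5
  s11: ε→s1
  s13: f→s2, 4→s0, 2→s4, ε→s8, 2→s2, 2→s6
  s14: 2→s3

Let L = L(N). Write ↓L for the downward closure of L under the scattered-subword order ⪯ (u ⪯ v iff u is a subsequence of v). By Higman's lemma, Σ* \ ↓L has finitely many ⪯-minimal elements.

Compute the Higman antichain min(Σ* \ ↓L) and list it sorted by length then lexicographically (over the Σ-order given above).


A = [22, 42, 44, f2, 2f4, ff4].

|Q|=15, |F|=3, |δ|=26 (6 ε).
min D↑ (4 st, q0=0, F={3}): 0:2→1,4→2,f→1 1:2→3,4→2,f→2 2:2→3,4→3,f→2 3:2→3,4→3,f→3.
'22': run [13, 10, 4] end={s1,s11,s12,s3} rej; 2/2 deletions ∈↓L.
'42': N↓-sim [13, 5, 3] end={s1,s12,s3} rej; 2/2 single-dels accept.
'44': run [13, 5, 2] end={s1,s12} rej; 2/2 single-dels accept.
'f2': run [13, 8, 4] end={s1,s11,s12,s3} rej; 2/2 deletions ∈↓L.
'2f4': |S_i|=[13, 10, 4, 2] end={s1,s12} rej; 3/3 deletions ∈↓L.
'ff4': N↓-sim [13, 8, 4, 2] end={s1,s12} rej; 3/3 del acc.
6 words, ⪯-incomp.


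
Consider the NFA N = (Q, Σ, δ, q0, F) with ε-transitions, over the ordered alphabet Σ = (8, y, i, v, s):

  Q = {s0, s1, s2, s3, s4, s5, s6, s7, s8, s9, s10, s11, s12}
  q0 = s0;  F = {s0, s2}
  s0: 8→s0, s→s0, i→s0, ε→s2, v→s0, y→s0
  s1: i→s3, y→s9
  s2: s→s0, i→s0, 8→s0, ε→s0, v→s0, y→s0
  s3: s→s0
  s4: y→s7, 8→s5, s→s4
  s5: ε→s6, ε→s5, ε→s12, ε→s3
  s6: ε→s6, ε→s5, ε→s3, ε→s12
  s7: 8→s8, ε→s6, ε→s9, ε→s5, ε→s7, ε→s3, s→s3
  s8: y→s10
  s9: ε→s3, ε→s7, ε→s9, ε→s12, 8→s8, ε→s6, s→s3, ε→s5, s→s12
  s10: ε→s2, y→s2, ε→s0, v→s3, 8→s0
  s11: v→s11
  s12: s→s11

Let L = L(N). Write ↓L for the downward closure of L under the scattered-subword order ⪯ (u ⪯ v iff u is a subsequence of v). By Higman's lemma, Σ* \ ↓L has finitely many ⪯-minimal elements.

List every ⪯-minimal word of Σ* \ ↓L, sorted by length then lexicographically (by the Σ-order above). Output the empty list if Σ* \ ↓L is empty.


A = [].

|Q|=13, |F|=2, |δ|=50 (23 ε).
min D↑ (1 st, q0=0, F={}): 0:8→0,y→0,i→0,v→0,s→0 [Hopcroft].
L(D↑) = ∅; no obstructions.


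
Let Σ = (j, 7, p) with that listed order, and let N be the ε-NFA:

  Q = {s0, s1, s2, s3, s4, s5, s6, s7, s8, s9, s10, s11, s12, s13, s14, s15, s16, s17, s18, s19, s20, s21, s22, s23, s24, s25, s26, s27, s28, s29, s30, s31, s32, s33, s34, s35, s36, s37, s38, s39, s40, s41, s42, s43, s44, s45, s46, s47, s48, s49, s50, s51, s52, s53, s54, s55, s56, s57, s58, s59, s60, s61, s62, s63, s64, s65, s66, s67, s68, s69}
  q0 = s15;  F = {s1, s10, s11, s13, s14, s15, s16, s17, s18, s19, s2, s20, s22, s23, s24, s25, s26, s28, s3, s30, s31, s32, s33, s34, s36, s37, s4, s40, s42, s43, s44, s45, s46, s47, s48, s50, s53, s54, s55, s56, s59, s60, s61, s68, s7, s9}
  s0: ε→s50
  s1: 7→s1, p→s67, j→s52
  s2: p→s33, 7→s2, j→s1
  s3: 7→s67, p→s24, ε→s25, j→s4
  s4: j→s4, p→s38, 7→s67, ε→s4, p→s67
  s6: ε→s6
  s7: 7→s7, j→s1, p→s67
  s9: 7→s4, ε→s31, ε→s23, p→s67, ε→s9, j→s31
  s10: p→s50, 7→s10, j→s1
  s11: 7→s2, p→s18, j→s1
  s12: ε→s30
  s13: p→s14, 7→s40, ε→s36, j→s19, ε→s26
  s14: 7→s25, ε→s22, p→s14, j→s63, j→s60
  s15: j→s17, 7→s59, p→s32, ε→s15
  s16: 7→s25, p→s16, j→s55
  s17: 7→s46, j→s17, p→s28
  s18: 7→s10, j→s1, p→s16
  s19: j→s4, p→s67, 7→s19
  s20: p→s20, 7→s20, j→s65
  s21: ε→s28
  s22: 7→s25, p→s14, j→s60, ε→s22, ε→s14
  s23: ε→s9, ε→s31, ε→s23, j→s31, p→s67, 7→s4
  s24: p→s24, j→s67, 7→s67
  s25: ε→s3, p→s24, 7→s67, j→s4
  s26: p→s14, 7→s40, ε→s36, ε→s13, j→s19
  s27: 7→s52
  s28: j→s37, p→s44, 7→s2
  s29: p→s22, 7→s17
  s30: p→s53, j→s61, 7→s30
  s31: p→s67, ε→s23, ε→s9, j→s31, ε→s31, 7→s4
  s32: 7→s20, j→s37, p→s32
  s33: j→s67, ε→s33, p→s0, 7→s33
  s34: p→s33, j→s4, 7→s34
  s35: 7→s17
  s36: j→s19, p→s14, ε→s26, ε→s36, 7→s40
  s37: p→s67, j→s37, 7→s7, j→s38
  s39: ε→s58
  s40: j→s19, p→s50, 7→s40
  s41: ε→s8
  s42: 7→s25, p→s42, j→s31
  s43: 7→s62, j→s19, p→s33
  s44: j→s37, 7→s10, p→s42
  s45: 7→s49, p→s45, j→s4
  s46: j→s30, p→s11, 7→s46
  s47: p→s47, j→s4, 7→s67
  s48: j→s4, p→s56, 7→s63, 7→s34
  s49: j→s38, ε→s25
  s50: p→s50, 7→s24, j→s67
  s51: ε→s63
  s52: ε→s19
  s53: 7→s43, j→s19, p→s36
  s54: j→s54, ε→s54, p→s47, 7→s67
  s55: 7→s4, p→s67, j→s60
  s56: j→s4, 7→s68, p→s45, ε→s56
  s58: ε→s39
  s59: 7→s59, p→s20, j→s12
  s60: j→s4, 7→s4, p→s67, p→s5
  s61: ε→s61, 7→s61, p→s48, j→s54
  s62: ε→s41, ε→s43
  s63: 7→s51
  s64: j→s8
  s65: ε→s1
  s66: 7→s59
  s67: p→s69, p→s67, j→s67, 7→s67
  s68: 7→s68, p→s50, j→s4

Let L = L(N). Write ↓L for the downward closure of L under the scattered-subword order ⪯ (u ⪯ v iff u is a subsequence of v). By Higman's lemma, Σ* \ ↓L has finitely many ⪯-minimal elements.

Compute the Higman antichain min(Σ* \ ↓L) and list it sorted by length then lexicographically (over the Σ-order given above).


min(Σ*\↓L) = [pjp, jp7pj, 7jjj7, jppp77].

|Q|=70, |F|=46, |δ|=194 (39 ε).
min D↑ (41 st, q0=0, F={16}): 0:j→1,7→2,p→3 1:j→1,7→4,p→5 2:j→6,7→2,p→7 3:j→8,7→7,p→3 4:j→6,7→4,p→9 5:j→8,7→10,p→11 6:j→12,7→6,p→13 7:j→14,7→7,p→7 8:j→8,7→15,p→16 9:j→14,7→10,p→17 10:j→14,7→10,p→18 11:j→8,7→19,p→20 12:j→21,7→12,p→22 13:j→23,7→24,p→25 14:j→23,7→14,p→16 15:j→14,7→15,p→16 16:j→16,7→16,p→16 17:j→14,7→19,p→26 18:j→16,7→18,p→27 19:j→14,7→19,p→27 20:j→28,7→29,p→20 21:j→21,7→16,p→30 22:j→31,7→32,p→33 23:j→31,7→23,p→16 24:j→23,7→24,p→18 25:j→23,7→34,p→35 26:j→36,7→29,p→26 27:j→16,7→37,p→27 28:j→28,7→31,p→16 29:j→31,7→16,p→37 30:j→31,7→16,p→30 31:j→31,7→16,p→16 32:j→31,7→32,p→18 33:j→31,7→38,p→39 34:j→23,7→34,p→27 35:j→40,7→29,p→35 36:j→40,7→31,p→16 37:j→16,7→16,p→37 38:j→31,7→38,p→27 39:j→31,7→29,p→39 40:j→31,7→31,p→16 (ε-aug+det+¬).
'pjp': N↓-sim [60, 52, 18, 4] end={s38,s5,s67,s69} ∉↓L; 3/3 del acc.
'jp7pj': |S_i|=[60, 56, 49, 26, 7, 2] end={s67,s69} — reject; 5/5 single-dels accept.
'7jjj7': |S_i|=[60, 50, 41, 25, 6, 2] end={s67,s69} rej; 5/5 single-dels accept.
'jppp77': |S_i|=[60, 56, 49, 39, 24, 10, 4] end={s51,s63,s67,s69} — reject; 6/6 del acc.
4 minimals (antichain).
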